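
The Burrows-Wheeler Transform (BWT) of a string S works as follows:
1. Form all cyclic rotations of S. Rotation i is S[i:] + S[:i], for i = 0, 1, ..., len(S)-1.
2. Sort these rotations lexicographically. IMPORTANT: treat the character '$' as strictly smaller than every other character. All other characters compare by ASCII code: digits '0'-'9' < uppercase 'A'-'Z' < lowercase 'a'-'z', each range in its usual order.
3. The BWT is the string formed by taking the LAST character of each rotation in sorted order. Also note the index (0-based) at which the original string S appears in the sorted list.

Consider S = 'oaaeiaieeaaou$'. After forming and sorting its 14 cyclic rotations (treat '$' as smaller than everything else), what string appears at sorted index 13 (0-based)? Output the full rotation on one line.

Answer: u$oaaeiaieeaao

Derivation:
All 14 rotations (rotation i = S[i:]+S[:i]):
  rot[0] = oaaeiaieeaaou$
  rot[1] = aaeiaieeaaou$o
  rot[2] = aeiaieeaaou$oa
  rot[3] = eiaieeaaou$oaa
  rot[4] = iaieeaaou$oaae
  rot[5] = aieeaaou$oaaei
  rot[6] = ieeaaou$oaaeia
  rot[7] = eeaaou$oaaeiai
  rot[8] = eaaou$oaaeiaie
  rot[9] = aaou$oaaeiaiee
  rot[10] = aou$oaaeiaieea
  rot[11] = ou$oaaeiaieeaa
  rot[12] = u$oaaeiaieeaao
  rot[13] = $oaaeiaieeaaou
Sorted (with $ < everything):
  sorted[0] = $oaaeiaieeaaou
  sorted[1] = aaeiaieeaaou$o
  sorted[2] = aaou$oaaeiaiee
  sorted[3] = aeiaieeaaou$oa
  sorted[4] = aieeaaou$oaaei
  sorted[5] = aou$oaaeiaieea
  sorted[6] = eaaou$oaaeiaie
  sorted[7] = eeaaou$oaaeiai
  sorted[8] = eiaieeaaou$oaa
  sorted[9] = iaieeaaou$oaae
  sorted[10] = ieeaaou$oaaeia
  sorted[11] = oaaeiaieeaaou$
  sorted[12] = ou$oaaeiaieeaa
  sorted[13] = u$oaaeiaieeaao
sorted[13] = u$oaaeiaieeaao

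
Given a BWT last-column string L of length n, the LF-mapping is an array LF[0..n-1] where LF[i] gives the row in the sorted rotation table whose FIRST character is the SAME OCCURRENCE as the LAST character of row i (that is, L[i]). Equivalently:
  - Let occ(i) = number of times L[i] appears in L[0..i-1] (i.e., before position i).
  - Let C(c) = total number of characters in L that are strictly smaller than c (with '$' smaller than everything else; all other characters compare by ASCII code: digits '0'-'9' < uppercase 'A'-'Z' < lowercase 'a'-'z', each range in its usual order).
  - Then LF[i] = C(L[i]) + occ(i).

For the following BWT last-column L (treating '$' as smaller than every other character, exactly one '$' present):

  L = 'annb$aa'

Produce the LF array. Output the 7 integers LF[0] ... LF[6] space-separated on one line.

Answer: 1 5 6 4 0 2 3

Derivation:
Char counts: '$':1, 'a':3, 'b':1, 'n':2
C (first-col start): C('$')=0, C('a')=1, C('b')=4, C('n')=5
L[0]='a': occ=0, LF[0]=C('a')+0=1+0=1
L[1]='n': occ=0, LF[1]=C('n')+0=5+0=5
L[2]='n': occ=1, LF[2]=C('n')+1=5+1=6
L[3]='b': occ=0, LF[3]=C('b')+0=4+0=4
L[4]='$': occ=0, LF[4]=C('$')+0=0+0=0
L[5]='a': occ=1, LF[5]=C('a')+1=1+1=2
L[6]='a': occ=2, LF[6]=C('a')+2=1+2=3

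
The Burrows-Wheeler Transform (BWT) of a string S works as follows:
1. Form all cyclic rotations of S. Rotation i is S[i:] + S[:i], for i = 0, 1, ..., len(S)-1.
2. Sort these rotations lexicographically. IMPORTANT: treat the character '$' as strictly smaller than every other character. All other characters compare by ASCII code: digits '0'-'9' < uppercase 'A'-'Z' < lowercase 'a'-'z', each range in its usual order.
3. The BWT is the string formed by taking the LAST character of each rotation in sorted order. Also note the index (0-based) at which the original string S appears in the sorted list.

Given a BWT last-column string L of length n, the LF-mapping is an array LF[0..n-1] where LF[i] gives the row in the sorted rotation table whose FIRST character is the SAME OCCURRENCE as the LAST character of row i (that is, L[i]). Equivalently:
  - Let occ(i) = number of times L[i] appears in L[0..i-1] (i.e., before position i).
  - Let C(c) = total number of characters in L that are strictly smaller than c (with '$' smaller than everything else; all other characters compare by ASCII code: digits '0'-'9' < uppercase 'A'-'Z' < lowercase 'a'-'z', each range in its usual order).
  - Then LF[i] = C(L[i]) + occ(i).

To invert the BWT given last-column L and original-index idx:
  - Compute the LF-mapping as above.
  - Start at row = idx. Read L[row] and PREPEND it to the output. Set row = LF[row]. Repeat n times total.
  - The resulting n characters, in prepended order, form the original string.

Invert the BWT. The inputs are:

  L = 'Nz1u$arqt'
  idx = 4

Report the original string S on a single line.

LF mapping: 2 8 1 7 0 3 5 4 6
Walk LF starting at row 4, prepending L[row]:
  step 1: row=4, L[4]='$', prepend. Next row=LF[4]=0
  step 2: row=0, L[0]='N', prepend. Next row=LF[0]=2
  step 3: row=2, L[2]='1', prepend. Next row=LF[2]=1
  step 4: row=1, L[1]='z', prepend. Next row=LF[1]=8
  step 5: row=8, L[8]='t', prepend. Next row=LF[8]=6
  step 6: row=6, L[6]='r', prepend. Next row=LF[6]=5
  step 7: row=5, L[5]='a', prepend. Next row=LF[5]=3
  step 8: row=3, L[3]='u', prepend. Next row=LF[3]=7
  step 9: row=7, L[7]='q', prepend. Next row=LF[7]=4
Reversed output: quartz1N$

Answer: quartz1N$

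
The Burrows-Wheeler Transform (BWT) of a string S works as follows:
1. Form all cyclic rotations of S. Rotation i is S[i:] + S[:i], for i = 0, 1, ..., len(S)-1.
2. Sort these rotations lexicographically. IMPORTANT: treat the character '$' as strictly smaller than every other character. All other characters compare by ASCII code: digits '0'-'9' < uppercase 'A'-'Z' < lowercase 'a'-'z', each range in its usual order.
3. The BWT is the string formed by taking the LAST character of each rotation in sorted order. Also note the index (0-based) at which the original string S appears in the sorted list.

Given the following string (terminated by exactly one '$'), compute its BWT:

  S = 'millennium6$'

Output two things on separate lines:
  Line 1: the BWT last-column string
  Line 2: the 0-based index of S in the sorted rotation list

All 12 rotations (rotation i = S[i:]+S[:i]):
  rot[0] = millennium6$
  rot[1] = illennium6$m
  rot[2] = llennium6$mi
  rot[3] = lennium6$mil
  rot[4] = ennium6$mill
  rot[5] = nnium6$mille
  rot[6] = nium6$millen
  rot[7] = ium6$millenn
  rot[8] = um6$millenni
  rot[9] = m6$millenniu
  rot[10] = 6$millennium
  rot[11] = $millennium6
Sorted (with $ < everything):
  sorted[0] = $millennium6  (last char: '6')
  sorted[1] = 6$millennium  (last char: 'm')
  sorted[2] = ennium6$mill  (last char: 'l')
  sorted[3] = illennium6$m  (last char: 'm')
  sorted[4] = ium6$millenn  (last char: 'n')
  sorted[5] = lennium6$mil  (last char: 'l')
  sorted[6] = llennium6$mi  (last char: 'i')
  sorted[7] = m6$millenniu  (last char: 'u')
  sorted[8] = millennium6$  (last char: '$')
  sorted[9] = nium6$millen  (last char: 'n')
  sorted[10] = nnium6$mille  (last char: 'e')
  sorted[11] = um6$millenni  (last char: 'i')
Last column: 6mlmnliu$nei
Original string S is at sorted index 8

Answer: 6mlmnliu$nei
8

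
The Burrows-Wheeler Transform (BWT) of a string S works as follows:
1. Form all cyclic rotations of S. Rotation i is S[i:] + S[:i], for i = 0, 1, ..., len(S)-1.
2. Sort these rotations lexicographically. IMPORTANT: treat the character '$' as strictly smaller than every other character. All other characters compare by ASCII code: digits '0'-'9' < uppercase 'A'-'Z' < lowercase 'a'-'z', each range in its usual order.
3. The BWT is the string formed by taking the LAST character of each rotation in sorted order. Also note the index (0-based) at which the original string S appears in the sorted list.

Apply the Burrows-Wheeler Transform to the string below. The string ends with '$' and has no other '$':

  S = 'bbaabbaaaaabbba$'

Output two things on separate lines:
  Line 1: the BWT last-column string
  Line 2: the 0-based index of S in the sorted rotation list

Answer: abbaabaaabbbba$a
14

Derivation:
All 16 rotations (rotation i = S[i:]+S[:i]):
  rot[0] = bbaabbaaaaabbba$
  rot[1] = baabbaaaaabbba$b
  rot[2] = aabbaaaaabbba$bb
  rot[3] = abbaaaaabbba$bba
  rot[4] = bbaaaaabbba$bbaa
  rot[5] = baaaaabbba$bbaab
  rot[6] = aaaaabbba$bbaabb
  rot[7] = aaaabbba$bbaabba
  rot[8] = aaabbba$bbaabbaa
  rot[9] = aabbba$bbaabbaaa
  rot[10] = abbba$bbaabbaaaa
  rot[11] = bbba$bbaabbaaaaa
  rot[12] = bba$bbaabbaaaaab
  rot[13] = ba$bbaabbaaaaabb
  rot[14] = a$bbaabbaaaaabbb
  rot[15] = $bbaabbaaaaabbba
Sorted (with $ < everything):
  sorted[0] = $bbaabbaaaaabbba  (last char: 'a')
  sorted[1] = a$bbaabbaaaaabbb  (last char: 'b')
  sorted[2] = aaaaabbba$bbaabb  (last char: 'b')
  sorted[3] = aaaabbba$bbaabba  (last char: 'a')
  sorted[4] = aaabbba$bbaabbaa  (last char: 'a')
  sorted[5] = aabbaaaaabbba$bb  (last char: 'b')
  sorted[6] = aabbba$bbaabbaaa  (last char: 'a')
  sorted[7] = abbaaaaabbba$bba  (last char: 'a')
  sorted[8] = abbba$bbaabbaaaa  (last char: 'a')
  sorted[9] = ba$bbaabbaaaaabb  (last char: 'b')
  sorted[10] = baaaaabbba$bbaab  (last char: 'b')
  sorted[11] = baabbaaaaabbba$b  (last char: 'b')
  sorted[12] = bba$bbaabbaaaaab  (last char: 'b')
  sorted[13] = bbaaaaabbba$bbaa  (last char: 'a')
  sorted[14] = bbaabbaaaaabbba$  (last char: '$')
  sorted[15] = bbba$bbaabbaaaaa  (last char: 'a')
Last column: abbaabaaabbbba$a
Original string S is at sorted index 14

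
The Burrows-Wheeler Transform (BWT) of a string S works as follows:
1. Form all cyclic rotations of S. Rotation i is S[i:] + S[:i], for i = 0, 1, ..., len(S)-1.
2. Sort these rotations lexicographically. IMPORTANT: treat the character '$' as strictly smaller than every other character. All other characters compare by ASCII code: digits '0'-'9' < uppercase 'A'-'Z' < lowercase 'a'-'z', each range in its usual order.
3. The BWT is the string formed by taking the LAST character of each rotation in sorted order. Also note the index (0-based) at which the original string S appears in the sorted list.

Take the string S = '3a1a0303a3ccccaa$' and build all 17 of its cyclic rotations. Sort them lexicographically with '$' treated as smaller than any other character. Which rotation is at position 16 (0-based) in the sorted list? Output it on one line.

All 17 rotations (rotation i = S[i:]+S[:i]):
  rot[0] = 3a1a0303a3ccccaa$
  rot[1] = a1a0303a3ccccaa$3
  rot[2] = 1a0303a3ccccaa$3a
  rot[3] = a0303a3ccccaa$3a1
  rot[4] = 0303a3ccccaa$3a1a
  rot[5] = 303a3ccccaa$3a1a0
  rot[6] = 03a3ccccaa$3a1a03
  rot[7] = 3a3ccccaa$3a1a030
  rot[8] = a3ccccaa$3a1a0303
  rot[9] = 3ccccaa$3a1a0303a
  rot[10] = ccccaa$3a1a0303a3
  rot[11] = cccaa$3a1a0303a3c
  rot[12] = ccaa$3a1a0303a3cc
  rot[13] = caa$3a1a0303a3ccc
  rot[14] = aa$3a1a0303a3cccc
  rot[15] = a$3a1a0303a3cccca
  rot[16] = $3a1a0303a3ccccaa
Sorted (with $ < everything):
  sorted[0] = $3a1a0303a3ccccaa
  sorted[1] = 0303a3ccccaa$3a1a
  sorted[2] = 03a3ccccaa$3a1a03
  sorted[3] = 1a0303a3ccccaa$3a
  sorted[4] = 303a3ccccaa$3a1a0
  sorted[5] = 3a1a0303a3ccccaa$
  sorted[6] = 3a3ccccaa$3a1a030
  sorted[7] = 3ccccaa$3a1a0303a
  sorted[8] = a$3a1a0303a3cccca
  sorted[9] = a0303a3ccccaa$3a1
  sorted[10] = a1a0303a3ccccaa$3
  sorted[11] = a3ccccaa$3a1a0303
  sorted[12] = aa$3a1a0303a3cccc
  sorted[13] = caa$3a1a0303a3ccc
  sorted[14] = ccaa$3a1a0303a3cc
  sorted[15] = cccaa$3a1a0303a3c
  sorted[16] = ccccaa$3a1a0303a3
sorted[16] = ccccaa$3a1a0303a3

Answer: ccccaa$3a1a0303a3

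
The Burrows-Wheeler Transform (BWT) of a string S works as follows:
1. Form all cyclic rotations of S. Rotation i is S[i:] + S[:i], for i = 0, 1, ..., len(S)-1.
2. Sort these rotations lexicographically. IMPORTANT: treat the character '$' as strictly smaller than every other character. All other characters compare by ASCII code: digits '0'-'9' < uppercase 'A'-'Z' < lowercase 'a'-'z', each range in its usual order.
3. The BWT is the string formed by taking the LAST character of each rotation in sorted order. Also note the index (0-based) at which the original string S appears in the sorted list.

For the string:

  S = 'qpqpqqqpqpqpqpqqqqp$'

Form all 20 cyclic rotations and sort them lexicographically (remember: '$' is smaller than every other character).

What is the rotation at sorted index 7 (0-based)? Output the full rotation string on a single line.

All 20 rotations (rotation i = S[i:]+S[:i]):
  rot[0] = qpqpqqqpqpqpqpqqqqp$
  rot[1] = pqpqqqpqpqpqpqqqqp$q
  rot[2] = qpqqqpqpqpqpqqqqp$qp
  rot[3] = pqqqpqpqpqpqqqqp$qpq
  rot[4] = qqqpqpqpqpqqqqp$qpqp
  rot[5] = qqpqpqpqpqqqqp$qpqpq
  rot[6] = qpqpqpqpqqqqp$qpqpqq
  rot[7] = pqpqpqpqqqqp$qpqpqqq
  rot[8] = qpqpqpqqqqp$qpqpqqqp
  rot[9] = pqpqpqqqqp$qpqpqqqpq
  rot[10] = qpqpqqqqp$qpqpqqqpqp
  rot[11] = pqpqqqqp$qpqpqqqpqpq
  rot[12] = qpqqqqp$qpqpqqqpqpqp
  rot[13] = pqqqqp$qpqpqqqpqpqpq
  rot[14] = qqqqp$qpqpqqqpqpqpqp
  rot[15] = qqqp$qpqpqqqpqpqpqpq
  rot[16] = qqp$qpqpqqqpqpqpqpqq
  rot[17] = qp$qpqpqqqpqpqpqpqqq
  rot[18] = p$qpqpqqqpqpqpqpqqqq
  rot[19] = $qpqpqqqpqpqpqpqqqqp
Sorted (with $ < everything):
  sorted[0] = $qpqpqqqpqpqpqpqqqqp
  sorted[1] = p$qpqpqqqpqpqpqpqqqq
  sorted[2] = pqpqpqpqqqqp$qpqpqqq
  sorted[3] = pqpqpqqqqp$qpqpqqqpq
  sorted[4] = pqpqqqpqpqpqpqqqqp$q
  sorted[5] = pqpqqqqp$qpqpqqqpqpq
  sorted[6] = pqqqpqpqpqpqqqqp$qpq
  sorted[7] = pqqqqp$qpqpqqqpqpqpq
  sorted[8] = qp$qpqpqqqpqpqpqpqqq
  sorted[9] = qpqpqpqpqqqqp$qpqpqq
  sorted[10] = qpqpqpqqqqp$qpqpqqqp
  sorted[11] = qpqpqqqpqpqpqpqqqqp$
  sorted[12] = qpqpqqqqp$qpqpqqqpqp
  sorted[13] = qpqqqpqpqpqpqqqqp$qp
  sorted[14] = qpqqqqp$qpqpqqqpqpqp
  sorted[15] = qqp$qpqpqqqpqpqpqpqq
  sorted[16] = qqpqpqpqpqqqqp$qpqpq
  sorted[17] = qqqp$qpqpqqqpqpqpqpq
  sorted[18] = qqqpqpqpqpqqqqp$qpqp
  sorted[19] = qqqqp$qpqpqqqpqpqpqp
sorted[7] = pqqqqp$qpqpqqqpqpqpq

Answer: pqqqqp$qpqpqqqpqpqpq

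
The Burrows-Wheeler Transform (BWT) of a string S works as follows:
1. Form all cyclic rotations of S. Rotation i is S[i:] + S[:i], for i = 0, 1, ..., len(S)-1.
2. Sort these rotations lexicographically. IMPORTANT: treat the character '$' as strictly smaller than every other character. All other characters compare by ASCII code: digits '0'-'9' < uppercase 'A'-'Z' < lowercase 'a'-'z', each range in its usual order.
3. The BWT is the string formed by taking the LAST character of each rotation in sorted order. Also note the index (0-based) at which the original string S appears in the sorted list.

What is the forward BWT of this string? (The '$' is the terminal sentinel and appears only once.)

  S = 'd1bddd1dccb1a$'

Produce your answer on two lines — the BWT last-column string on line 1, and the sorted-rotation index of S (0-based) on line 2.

All 14 rotations (rotation i = S[i:]+S[:i]):
  rot[0] = d1bddd1dccb1a$
  rot[1] = 1bddd1dccb1a$d
  rot[2] = bddd1dccb1a$d1
  rot[3] = ddd1dccb1a$d1b
  rot[4] = dd1dccb1a$d1bd
  rot[5] = d1dccb1a$d1bdd
  rot[6] = 1dccb1a$d1bddd
  rot[7] = dccb1a$d1bddd1
  rot[8] = ccb1a$d1bddd1d
  rot[9] = cb1a$d1bddd1dc
  rot[10] = b1a$d1bddd1dcc
  rot[11] = 1a$d1bddd1dccb
  rot[12] = a$d1bddd1dccb1
  rot[13] = $d1bddd1dccb1a
Sorted (with $ < everything):
  sorted[0] = $d1bddd1dccb1a  (last char: 'a')
  sorted[1] = 1a$d1bddd1dccb  (last char: 'b')
  sorted[2] = 1bddd1dccb1a$d  (last char: 'd')
  sorted[3] = 1dccb1a$d1bddd  (last char: 'd')
  sorted[4] = a$d1bddd1dccb1  (last char: '1')
  sorted[5] = b1a$d1bddd1dcc  (last char: 'c')
  sorted[6] = bddd1dccb1a$d1  (last char: '1')
  sorted[7] = cb1a$d1bddd1dc  (last char: 'c')
  sorted[8] = ccb1a$d1bddd1d  (last char: 'd')
  sorted[9] = d1bddd1dccb1a$  (last char: '$')
  sorted[10] = d1dccb1a$d1bdd  (last char: 'd')
  sorted[11] = dccb1a$d1bddd1  (last char: '1')
  sorted[12] = dd1dccb1a$d1bd  (last char: 'd')
  sorted[13] = ddd1dccb1a$d1b  (last char: 'b')
Last column: abdd1c1cd$d1db
Original string S is at sorted index 9

Answer: abdd1c1cd$d1db
9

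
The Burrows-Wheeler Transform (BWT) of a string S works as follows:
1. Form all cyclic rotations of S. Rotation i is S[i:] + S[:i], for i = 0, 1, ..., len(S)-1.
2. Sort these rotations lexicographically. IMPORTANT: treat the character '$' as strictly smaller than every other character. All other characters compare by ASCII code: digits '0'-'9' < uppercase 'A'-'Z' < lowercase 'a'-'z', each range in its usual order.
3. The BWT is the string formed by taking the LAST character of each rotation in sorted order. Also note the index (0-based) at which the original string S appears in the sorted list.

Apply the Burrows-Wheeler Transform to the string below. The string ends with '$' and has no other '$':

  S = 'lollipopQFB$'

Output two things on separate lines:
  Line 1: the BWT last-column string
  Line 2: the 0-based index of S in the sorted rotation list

All 12 rotations (rotation i = S[i:]+S[:i]):
  rot[0] = lollipopQFB$
  rot[1] = ollipopQFB$l
  rot[2] = llipopQFB$lo
  rot[3] = lipopQFB$lol
  rot[4] = ipopQFB$loll
  rot[5] = popQFB$lolli
  rot[6] = opQFB$lollip
  rot[7] = pQFB$lollipo
  rot[8] = QFB$lollipop
  rot[9] = FB$lollipopQ
  rot[10] = B$lollipopQF
  rot[11] = $lollipopQFB
Sorted (with $ < everything):
  sorted[0] = $lollipopQFB  (last char: 'B')
  sorted[1] = B$lollipopQF  (last char: 'F')
  sorted[2] = FB$lollipopQ  (last char: 'Q')
  sorted[3] = QFB$lollipop  (last char: 'p')
  sorted[4] = ipopQFB$loll  (last char: 'l')
  sorted[5] = lipopQFB$lol  (last char: 'l')
  sorted[6] = llipopQFB$lo  (last char: 'o')
  sorted[7] = lollipopQFB$  (last char: '$')
  sorted[8] = ollipopQFB$l  (last char: 'l')
  sorted[9] = opQFB$lollip  (last char: 'p')
  sorted[10] = pQFB$lollipo  (last char: 'o')
  sorted[11] = popQFB$lolli  (last char: 'i')
Last column: BFQpllo$lpoi
Original string S is at sorted index 7

Answer: BFQpllo$lpoi
7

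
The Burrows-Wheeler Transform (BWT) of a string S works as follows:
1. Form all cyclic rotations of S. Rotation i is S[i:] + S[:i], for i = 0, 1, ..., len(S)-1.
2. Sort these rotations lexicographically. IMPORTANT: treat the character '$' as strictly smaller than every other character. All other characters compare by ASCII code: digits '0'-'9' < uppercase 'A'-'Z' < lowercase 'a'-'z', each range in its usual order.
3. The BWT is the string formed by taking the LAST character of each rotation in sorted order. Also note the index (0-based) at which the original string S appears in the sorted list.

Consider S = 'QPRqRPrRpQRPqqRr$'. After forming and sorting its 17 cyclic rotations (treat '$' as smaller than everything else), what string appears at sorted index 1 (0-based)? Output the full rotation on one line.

Answer: PRqRPrRpQRPqqRr$Q

Derivation:
All 17 rotations (rotation i = S[i:]+S[:i]):
  rot[0] = QPRqRPrRpQRPqqRr$
  rot[1] = PRqRPrRpQRPqqRr$Q
  rot[2] = RqRPrRpQRPqqRr$QP
  rot[3] = qRPrRpQRPqqRr$QPR
  rot[4] = RPrRpQRPqqRr$QPRq
  rot[5] = PrRpQRPqqRr$QPRqR
  rot[6] = rRpQRPqqRr$QPRqRP
  rot[7] = RpQRPqqRr$QPRqRPr
  rot[8] = pQRPqqRr$QPRqRPrR
  rot[9] = QRPqqRr$QPRqRPrRp
  rot[10] = RPqqRr$QPRqRPrRpQ
  rot[11] = PqqRr$QPRqRPrRpQR
  rot[12] = qqRr$QPRqRPrRpQRP
  rot[13] = qRr$QPRqRPrRpQRPq
  rot[14] = Rr$QPRqRPrRpQRPqq
  rot[15] = r$QPRqRPrRpQRPqqR
  rot[16] = $QPRqRPrRpQRPqqRr
Sorted (with $ < everything):
  sorted[0] = $QPRqRPrRpQRPqqRr
  sorted[1] = PRqRPrRpQRPqqRr$Q
  sorted[2] = PqqRr$QPRqRPrRpQR
  sorted[3] = PrRpQRPqqRr$QPRqR
  sorted[4] = QPRqRPrRpQRPqqRr$
  sorted[5] = QRPqqRr$QPRqRPrRp
  sorted[6] = RPqqRr$QPRqRPrRpQ
  sorted[7] = RPrRpQRPqqRr$QPRq
  sorted[8] = RpQRPqqRr$QPRqRPr
  sorted[9] = RqRPrRpQRPqqRr$QP
  sorted[10] = Rr$QPRqRPrRpQRPqq
  sorted[11] = pQRPqqRr$QPRqRPrR
  sorted[12] = qRPrRpQRPqqRr$QPR
  sorted[13] = qRr$QPRqRPrRpQRPq
  sorted[14] = qqRr$QPRqRPrRpQRP
  sorted[15] = r$QPRqRPrRpQRPqqR
  sorted[16] = rRpQRPqqRr$QPRqRP
sorted[1] = PRqRPrRpQRPqqRr$Q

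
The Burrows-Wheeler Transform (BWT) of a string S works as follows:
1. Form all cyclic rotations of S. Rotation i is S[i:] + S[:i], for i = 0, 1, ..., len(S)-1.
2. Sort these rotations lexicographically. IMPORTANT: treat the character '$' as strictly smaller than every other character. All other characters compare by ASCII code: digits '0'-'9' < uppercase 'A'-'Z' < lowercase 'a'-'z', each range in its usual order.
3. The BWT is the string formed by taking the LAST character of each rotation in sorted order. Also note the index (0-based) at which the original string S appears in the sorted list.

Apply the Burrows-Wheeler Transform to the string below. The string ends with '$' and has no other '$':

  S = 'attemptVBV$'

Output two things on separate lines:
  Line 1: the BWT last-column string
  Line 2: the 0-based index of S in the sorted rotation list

All 11 rotations (rotation i = S[i:]+S[:i]):
  rot[0] = attemptVBV$
  rot[1] = ttemptVBV$a
  rot[2] = temptVBV$at
  rot[3] = emptVBV$att
  rot[4] = mptVBV$atte
  rot[5] = ptVBV$attem
  rot[6] = tVBV$attemp
  rot[7] = VBV$attempt
  rot[8] = BV$attemptV
  rot[9] = V$attemptVB
  rot[10] = $attemptVBV
Sorted (with $ < everything):
  sorted[0] = $attemptVBV  (last char: 'V')
  sorted[1] = BV$attemptV  (last char: 'V')
  sorted[2] = V$attemptVB  (last char: 'B')
  sorted[3] = VBV$attempt  (last char: 't')
  sorted[4] = attemptVBV$  (last char: '$')
  sorted[5] = emptVBV$att  (last char: 't')
  sorted[6] = mptVBV$atte  (last char: 'e')
  sorted[7] = ptVBV$attem  (last char: 'm')
  sorted[8] = tVBV$attemp  (last char: 'p')
  sorted[9] = temptVBV$at  (last char: 't')
  sorted[10] = ttemptVBV$a  (last char: 'a')
Last column: VVBt$tempta
Original string S is at sorted index 4

Answer: VVBt$tempta
4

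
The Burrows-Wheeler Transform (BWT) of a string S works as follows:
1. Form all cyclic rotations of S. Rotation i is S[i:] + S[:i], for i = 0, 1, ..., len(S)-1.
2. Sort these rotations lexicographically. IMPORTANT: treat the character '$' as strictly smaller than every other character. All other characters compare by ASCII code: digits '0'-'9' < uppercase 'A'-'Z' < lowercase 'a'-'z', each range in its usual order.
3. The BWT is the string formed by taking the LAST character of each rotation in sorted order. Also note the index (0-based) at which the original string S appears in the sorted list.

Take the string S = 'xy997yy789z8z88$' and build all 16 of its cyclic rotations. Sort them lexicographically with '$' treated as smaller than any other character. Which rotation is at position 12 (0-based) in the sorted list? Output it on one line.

All 16 rotations (rotation i = S[i:]+S[:i]):
  rot[0] = xy997yy789z8z88$
  rot[1] = y997yy789z8z88$x
  rot[2] = 997yy789z8z88$xy
  rot[3] = 97yy789z8z88$xy9
  rot[4] = 7yy789z8z88$xy99
  rot[5] = yy789z8z88$xy997
  rot[6] = y789z8z88$xy997y
  rot[7] = 789z8z88$xy997yy
  rot[8] = 89z8z88$xy997yy7
  rot[9] = 9z8z88$xy997yy78
  rot[10] = z8z88$xy997yy789
  rot[11] = 8z88$xy997yy789z
  rot[12] = z88$xy997yy789z8
  rot[13] = 88$xy997yy789z8z
  rot[14] = 8$xy997yy789z8z8
  rot[15] = $xy997yy789z8z88
Sorted (with $ < everything):
  sorted[0] = $xy997yy789z8z88
  sorted[1] = 789z8z88$xy997yy
  sorted[2] = 7yy789z8z88$xy99
  sorted[3] = 8$xy997yy789z8z8
  sorted[4] = 88$xy997yy789z8z
  sorted[5] = 89z8z88$xy997yy7
  sorted[6] = 8z88$xy997yy789z
  sorted[7] = 97yy789z8z88$xy9
  sorted[8] = 997yy789z8z88$xy
  sorted[9] = 9z8z88$xy997yy78
  sorted[10] = xy997yy789z8z88$
  sorted[11] = y789z8z88$xy997y
  sorted[12] = y997yy789z8z88$x
  sorted[13] = yy789z8z88$xy997
  sorted[14] = z88$xy997yy789z8
  sorted[15] = z8z88$xy997yy789
sorted[12] = y997yy789z8z88$x

Answer: y997yy789z8z88$x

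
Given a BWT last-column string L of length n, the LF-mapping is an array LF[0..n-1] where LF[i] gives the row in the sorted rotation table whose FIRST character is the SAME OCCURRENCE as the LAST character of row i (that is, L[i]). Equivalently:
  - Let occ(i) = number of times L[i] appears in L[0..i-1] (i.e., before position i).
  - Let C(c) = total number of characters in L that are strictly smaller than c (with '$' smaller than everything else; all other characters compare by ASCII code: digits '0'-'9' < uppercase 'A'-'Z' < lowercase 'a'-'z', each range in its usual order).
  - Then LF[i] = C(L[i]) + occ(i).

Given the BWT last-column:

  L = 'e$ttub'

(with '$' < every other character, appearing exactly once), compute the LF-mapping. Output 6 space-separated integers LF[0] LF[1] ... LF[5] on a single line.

Answer: 2 0 3 4 5 1

Derivation:
Char counts: '$':1, 'b':1, 'e':1, 't':2, 'u':1
C (first-col start): C('$')=0, C('b')=1, C('e')=2, C('t')=3, C('u')=5
L[0]='e': occ=0, LF[0]=C('e')+0=2+0=2
L[1]='$': occ=0, LF[1]=C('$')+0=0+0=0
L[2]='t': occ=0, LF[2]=C('t')+0=3+0=3
L[3]='t': occ=1, LF[3]=C('t')+1=3+1=4
L[4]='u': occ=0, LF[4]=C('u')+0=5+0=5
L[5]='b': occ=0, LF[5]=C('b')+0=1+0=1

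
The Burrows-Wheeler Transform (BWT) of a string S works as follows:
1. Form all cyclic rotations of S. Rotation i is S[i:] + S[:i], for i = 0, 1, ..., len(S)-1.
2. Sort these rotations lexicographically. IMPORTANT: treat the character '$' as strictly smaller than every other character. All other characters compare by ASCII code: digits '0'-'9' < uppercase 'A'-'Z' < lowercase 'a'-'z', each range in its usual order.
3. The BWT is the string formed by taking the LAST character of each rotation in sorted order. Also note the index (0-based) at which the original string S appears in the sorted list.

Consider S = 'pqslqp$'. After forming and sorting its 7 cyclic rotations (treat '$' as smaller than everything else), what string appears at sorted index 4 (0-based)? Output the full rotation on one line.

Answer: qp$pqsl

Derivation:
All 7 rotations (rotation i = S[i:]+S[:i]):
  rot[0] = pqslqp$
  rot[1] = qslqp$p
  rot[2] = slqp$pq
  rot[3] = lqp$pqs
  rot[4] = qp$pqsl
  rot[5] = p$pqslq
  rot[6] = $pqslqp
Sorted (with $ < everything):
  sorted[0] = $pqslqp
  sorted[1] = lqp$pqs
  sorted[2] = p$pqslq
  sorted[3] = pqslqp$
  sorted[4] = qp$pqsl
  sorted[5] = qslqp$p
  sorted[6] = slqp$pq
sorted[4] = qp$pqsl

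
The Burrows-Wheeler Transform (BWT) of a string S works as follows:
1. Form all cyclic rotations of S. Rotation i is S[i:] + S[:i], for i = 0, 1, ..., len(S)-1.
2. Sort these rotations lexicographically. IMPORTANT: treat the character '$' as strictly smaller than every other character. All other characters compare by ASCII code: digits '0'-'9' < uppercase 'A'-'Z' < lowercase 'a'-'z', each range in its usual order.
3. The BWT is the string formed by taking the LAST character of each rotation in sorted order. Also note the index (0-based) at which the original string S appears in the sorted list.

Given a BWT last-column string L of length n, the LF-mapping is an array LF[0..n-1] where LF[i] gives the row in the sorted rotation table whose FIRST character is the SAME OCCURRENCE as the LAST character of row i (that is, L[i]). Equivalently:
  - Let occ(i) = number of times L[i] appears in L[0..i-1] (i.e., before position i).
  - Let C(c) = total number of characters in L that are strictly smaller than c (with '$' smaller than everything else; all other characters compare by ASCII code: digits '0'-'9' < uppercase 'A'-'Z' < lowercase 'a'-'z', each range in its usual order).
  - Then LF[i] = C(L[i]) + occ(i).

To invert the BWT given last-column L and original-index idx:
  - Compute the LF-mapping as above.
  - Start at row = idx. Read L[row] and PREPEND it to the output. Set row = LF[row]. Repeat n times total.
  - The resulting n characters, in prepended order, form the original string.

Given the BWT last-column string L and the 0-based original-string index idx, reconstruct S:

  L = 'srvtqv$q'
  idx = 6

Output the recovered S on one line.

LF mapping: 4 3 6 5 1 7 0 2
Walk LF starting at row 6, prepending L[row]:
  step 1: row=6, L[6]='$', prepend. Next row=LF[6]=0
  step 2: row=0, L[0]='s', prepend. Next row=LF[0]=4
  step 3: row=4, L[4]='q', prepend. Next row=LF[4]=1
  step 4: row=1, L[1]='r', prepend. Next row=LF[1]=3
  step 5: row=3, L[3]='t', prepend. Next row=LF[3]=5
  step 6: row=5, L[5]='v', prepend. Next row=LF[5]=7
  step 7: row=7, L[7]='q', prepend. Next row=LF[7]=2
  step 8: row=2, L[2]='v', prepend. Next row=LF[2]=6
Reversed output: vqvtrqs$

Answer: vqvtrqs$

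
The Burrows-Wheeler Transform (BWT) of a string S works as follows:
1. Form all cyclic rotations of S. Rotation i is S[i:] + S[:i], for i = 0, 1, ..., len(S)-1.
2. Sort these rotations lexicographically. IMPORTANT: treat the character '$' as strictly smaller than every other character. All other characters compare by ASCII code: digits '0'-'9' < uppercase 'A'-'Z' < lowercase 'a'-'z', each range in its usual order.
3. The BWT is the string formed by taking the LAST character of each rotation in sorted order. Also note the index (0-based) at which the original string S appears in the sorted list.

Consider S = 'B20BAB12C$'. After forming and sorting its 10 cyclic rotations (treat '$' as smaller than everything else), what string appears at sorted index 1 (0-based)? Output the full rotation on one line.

Answer: 0BAB12C$B2

Derivation:
All 10 rotations (rotation i = S[i:]+S[:i]):
  rot[0] = B20BAB12C$
  rot[1] = 20BAB12C$B
  rot[2] = 0BAB12C$B2
  rot[3] = BAB12C$B20
  rot[4] = AB12C$B20B
  rot[5] = B12C$B20BA
  rot[6] = 12C$B20BAB
  rot[7] = 2C$B20BAB1
  rot[8] = C$B20BAB12
  rot[9] = $B20BAB12C
Sorted (with $ < everything):
  sorted[0] = $B20BAB12C
  sorted[1] = 0BAB12C$B2
  sorted[2] = 12C$B20BAB
  sorted[3] = 20BAB12C$B
  sorted[4] = 2C$B20BAB1
  sorted[5] = AB12C$B20B
  sorted[6] = B12C$B20BA
  sorted[7] = B20BAB12C$
  sorted[8] = BAB12C$B20
  sorted[9] = C$B20BAB12
sorted[1] = 0BAB12C$B2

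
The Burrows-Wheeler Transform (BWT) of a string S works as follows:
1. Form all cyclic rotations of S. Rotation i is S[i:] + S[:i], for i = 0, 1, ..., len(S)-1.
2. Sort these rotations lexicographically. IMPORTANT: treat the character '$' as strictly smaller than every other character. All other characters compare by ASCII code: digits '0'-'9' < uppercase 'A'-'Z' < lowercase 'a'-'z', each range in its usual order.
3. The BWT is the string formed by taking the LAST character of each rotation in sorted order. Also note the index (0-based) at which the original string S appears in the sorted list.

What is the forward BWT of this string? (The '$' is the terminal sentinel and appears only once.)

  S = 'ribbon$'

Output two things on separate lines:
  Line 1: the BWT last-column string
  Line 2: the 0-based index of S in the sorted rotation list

Answer: nibrob$
6

Derivation:
All 7 rotations (rotation i = S[i:]+S[:i]):
  rot[0] = ribbon$
  rot[1] = ibbon$r
  rot[2] = bbon$ri
  rot[3] = bon$rib
  rot[4] = on$ribb
  rot[5] = n$ribbo
  rot[6] = $ribbon
Sorted (with $ < everything):
  sorted[0] = $ribbon  (last char: 'n')
  sorted[1] = bbon$ri  (last char: 'i')
  sorted[2] = bon$rib  (last char: 'b')
  sorted[3] = ibbon$r  (last char: 'r')
  sorted[4] = n$ribbo  (last char: 'o')
  sorted[5] = on$ribb  (last char: 'b')
  sorted[6] = ribbon$  (last char: '$')
Last column: nibrob$
Original string S is at sorted index 6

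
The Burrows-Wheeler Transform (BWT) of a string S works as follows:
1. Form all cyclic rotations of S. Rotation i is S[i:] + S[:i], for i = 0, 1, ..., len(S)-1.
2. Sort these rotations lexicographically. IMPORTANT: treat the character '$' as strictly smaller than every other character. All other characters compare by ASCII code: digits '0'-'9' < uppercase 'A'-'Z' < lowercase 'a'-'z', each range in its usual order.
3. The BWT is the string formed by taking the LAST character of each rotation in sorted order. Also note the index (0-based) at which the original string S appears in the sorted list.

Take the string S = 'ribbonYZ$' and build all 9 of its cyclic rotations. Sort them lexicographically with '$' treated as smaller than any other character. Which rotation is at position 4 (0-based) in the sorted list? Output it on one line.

Answer: bonYZ$rib

Derivation:
All 9 rotations (rotation i = S[i:]+S[:i]):
  rot[0] = ribbonYZ$
  rot[1] = ibbonYZ$r
  rot[2] = bbonYZ$ri
  rot[3] = bonYZ$rib
  rot[4] = onYZ$ribb
  rot[5] = nYZ$ribbo
  rot[6] = YZ$ribbon
  rot[7] = Z$ribbonY
  rot[8] = $ribbonYZ
Sorted (with $ < everything):
  sorted[0] = $ribbonYZ
  sorted[1] = YZ$ribbon
  sorted[2] = Z$ribbonY
  sorted[3] = bbonYZ$ri
  sorted[4] = bonYZ$rib
  sorted[5] = ibbonYZ$r
  sorted[6] = nYZ$ribbo
  sorted[7] = onYZ$ribb
  sorted[8] = ribbonYZ$
sorted[4] = bonYZ$rib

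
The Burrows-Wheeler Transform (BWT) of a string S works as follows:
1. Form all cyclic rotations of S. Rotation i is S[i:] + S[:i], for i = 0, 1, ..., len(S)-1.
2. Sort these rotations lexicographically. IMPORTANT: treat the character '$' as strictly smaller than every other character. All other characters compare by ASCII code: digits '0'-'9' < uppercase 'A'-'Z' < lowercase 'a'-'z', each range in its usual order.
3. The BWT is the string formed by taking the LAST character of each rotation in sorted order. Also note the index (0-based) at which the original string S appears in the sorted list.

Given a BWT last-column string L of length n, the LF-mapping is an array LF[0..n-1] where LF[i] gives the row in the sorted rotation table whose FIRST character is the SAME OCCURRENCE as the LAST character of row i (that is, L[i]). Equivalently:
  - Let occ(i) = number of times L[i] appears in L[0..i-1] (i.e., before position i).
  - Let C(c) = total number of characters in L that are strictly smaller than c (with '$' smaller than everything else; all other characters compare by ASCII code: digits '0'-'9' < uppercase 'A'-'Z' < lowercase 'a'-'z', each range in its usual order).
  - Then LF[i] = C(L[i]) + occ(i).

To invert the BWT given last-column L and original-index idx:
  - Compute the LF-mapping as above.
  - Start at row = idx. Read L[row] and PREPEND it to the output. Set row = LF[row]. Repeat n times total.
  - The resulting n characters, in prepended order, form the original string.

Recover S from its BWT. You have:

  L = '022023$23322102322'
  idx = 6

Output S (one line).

Answer: 20023322123222320$

Derivation:
LF mapping: 1 5 6 2 7 14 0 8 15 16 9 10 4 3 11 17 12 13
Walk LF starting at row 6, prepending L[row]:
  step 1: row=6, L[6]='$', prepend. Next row=LF[6]=0
  step 2: row=0, L[0]='0', prepend. Next row=LF[0]=1
  step 3: row=1, L[1]='2', prepend. Next row=LF[1]=5
  step 4: row=5, L[5]='3', prepend. Next row=LF[5]=14
  step 5: row=14, L[14]='2', prepend. Next row=LF[14]=11
  step 6: row=11, L[11]='2', prepend. Next row=LF[11]=10
  step 7: row=10, L[10]='2', prepend. Next row=LF[10]=9
  step 8: row=9, L[9]='3', prepend. Next row=LF[9]=16
  step 9: row=16, L[16]='2', prepend. Next row=LF[16]=12
  step 10: row=12, L[12]='1', prepend. Next row=LF[12]=4
  step 11: row=4, L[4]='2', prepend. Next row=LF[4]=7
  step 12: row=7, L[7]='2', prepend. Next row=LF[7]=8
  step 13: row=8, L[8]='3', prepend. Next row=LF[8]=15
  step 14: row=15, L[15]='3', prepend. Next row=LF[15]=17
  step 15: row=17, L[17]='2', prepend. Next row=LF[17]=13
  step 16: row=13, L[13]='0', prepend. Next row=LF[13]=3
  step 17: row=3, L[3]='0', prepend. Next row=LF[3]=2
  step 18: row=2, L[2]='2', prepend. Next row=LF[2]=6
Reversed output: 20023322123222320$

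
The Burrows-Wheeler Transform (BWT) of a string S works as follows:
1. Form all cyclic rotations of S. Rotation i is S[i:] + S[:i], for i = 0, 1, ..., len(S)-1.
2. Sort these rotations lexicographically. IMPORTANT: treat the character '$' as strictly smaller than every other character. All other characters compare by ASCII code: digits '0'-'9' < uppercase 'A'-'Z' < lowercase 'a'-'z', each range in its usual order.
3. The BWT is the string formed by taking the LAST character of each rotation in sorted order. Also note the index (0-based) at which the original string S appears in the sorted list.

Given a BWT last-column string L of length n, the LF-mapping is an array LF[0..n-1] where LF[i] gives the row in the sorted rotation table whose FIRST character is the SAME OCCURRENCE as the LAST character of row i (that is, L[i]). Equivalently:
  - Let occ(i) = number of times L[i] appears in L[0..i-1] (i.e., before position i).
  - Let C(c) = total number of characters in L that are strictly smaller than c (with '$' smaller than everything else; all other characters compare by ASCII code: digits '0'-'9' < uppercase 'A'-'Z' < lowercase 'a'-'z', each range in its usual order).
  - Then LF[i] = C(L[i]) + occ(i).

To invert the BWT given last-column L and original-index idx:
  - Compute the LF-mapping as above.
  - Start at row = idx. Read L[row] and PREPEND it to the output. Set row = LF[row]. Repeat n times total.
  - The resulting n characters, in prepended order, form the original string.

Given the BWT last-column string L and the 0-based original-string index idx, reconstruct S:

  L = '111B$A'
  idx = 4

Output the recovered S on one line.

Answer: AB111$

Derivation:
LF mapping: 1 2 3 5 0 4
Walk LF starting at row 4, prepending L[row]:
  step 1: row=4, L[4]='$', prepend. Next row=LF[4]=0
  step 2: row=0, L[0]='1', prepend. Next row=LF[0]=1
  step 3: row=1, L[1]='1', prepend. Next row=LF[1]=2
  step 4: row=2, L[2]='1', prepend. Next row=LF[2]=3
  step 5: row=3, L[3]='B', prepend. Next row=LF[3]=5
  step 6: row=5, L[5]='A', prepend. Next row=LF[5]=4
Reversed output: AB111$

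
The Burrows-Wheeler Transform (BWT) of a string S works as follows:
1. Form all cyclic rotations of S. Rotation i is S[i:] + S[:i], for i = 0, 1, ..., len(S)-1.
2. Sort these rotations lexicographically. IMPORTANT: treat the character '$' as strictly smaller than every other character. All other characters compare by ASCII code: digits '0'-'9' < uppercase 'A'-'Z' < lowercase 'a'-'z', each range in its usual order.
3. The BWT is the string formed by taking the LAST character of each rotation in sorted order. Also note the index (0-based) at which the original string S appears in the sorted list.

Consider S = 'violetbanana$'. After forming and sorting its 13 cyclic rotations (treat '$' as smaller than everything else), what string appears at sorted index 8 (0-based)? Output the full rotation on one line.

All 13 rotations (rotation i = S[i:]+S[:i]):
  rot[0] = violetbanana$
  rot[1] = ioletbanana$v
  rot[2] = oletbanana$vi
  rot[3] = letbanana$vio
  rot[4] = etbanana$viol
  rot[5] = tbanana$viole
  rot[6] = banana$violet
  rot[7] = anana$violetb
  rot[8] = nana$violetba
  rot[9] = ana$violetban
  rot[10] = na$violetbana
  rot[11] = a$violetbanan
  rot[12] = $violetbanana
Sorted (with $ < everything):
  sorted[0] = $violetbanana
  sorted[1] = a$violetbanan
  sorted[2] = ana$violetban
  sorted[3] = anana$violetb
  sorted[4] = banana$violet
  sorted[5] = etbanana$viol
  sorted[6] = ioletbanana$v
  sorted[7] = letbanana$vio
  sorted[8] = na$violetbana
  sorted[9] = nana$violetba
  sorted[10] = oletbanana$vi
  sorted[11] = tbanana$viole
  sorted[12] = violetbanana$
sorted[8] = na$violetbana

Answer: na$violetbana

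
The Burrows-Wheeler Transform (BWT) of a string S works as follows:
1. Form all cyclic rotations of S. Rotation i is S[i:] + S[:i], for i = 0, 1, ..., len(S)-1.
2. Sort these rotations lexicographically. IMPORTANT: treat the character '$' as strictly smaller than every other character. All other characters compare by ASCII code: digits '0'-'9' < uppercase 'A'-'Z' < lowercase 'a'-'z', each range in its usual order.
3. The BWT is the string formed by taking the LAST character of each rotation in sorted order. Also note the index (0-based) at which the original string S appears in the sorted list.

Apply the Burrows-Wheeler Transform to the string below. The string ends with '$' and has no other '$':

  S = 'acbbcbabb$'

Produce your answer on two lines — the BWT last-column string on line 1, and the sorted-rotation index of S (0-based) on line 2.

All 10 rotations (rotation i = S[i:]+S[:i]):
  rot[0] = acbbcbabb$
  rot[1] = cbbcbabb$a
  rot[2] = bbcbabb$ac
  rot[3] = bcbabb$acb
  rot[4] = cbabb$acbb
  rot[5] = babb$acbbc
  rot[6] = abb$acbbcb
  rot[7] = bb$acbbcba
  rot[8] = b$acbbcbab
  rot[9] = $acbbcbabb
Sorted (with $ < everything):
  sorted[0] = $acbbcbabb  (last char: 'b')
  sorted[1] = abb$acbbcb  (last char: 'b')
  sorted[2] = acbbcbabb$  (last char: '$')
  sorted[3] = b$acbbcbab  (last char: 'b')
  sorted[4] = babb$acbbc  (last char: 'c')
  sorted[5] = bb$acbbcba  (last char: 'a')
  sorted[6] = bbcbabb$ac  (last char: 'c')
  sorted[7] = bcbabb$acb  (last char: 'b')
  sorted[8] = cbabb$acbb  (last char: 'b')
  sorted[9] = cbbcbabb$a  (last char: 'a')
Last column: bb$bcacbba
Original string S is at sorted index 2

Answer: bb$bcacbba
2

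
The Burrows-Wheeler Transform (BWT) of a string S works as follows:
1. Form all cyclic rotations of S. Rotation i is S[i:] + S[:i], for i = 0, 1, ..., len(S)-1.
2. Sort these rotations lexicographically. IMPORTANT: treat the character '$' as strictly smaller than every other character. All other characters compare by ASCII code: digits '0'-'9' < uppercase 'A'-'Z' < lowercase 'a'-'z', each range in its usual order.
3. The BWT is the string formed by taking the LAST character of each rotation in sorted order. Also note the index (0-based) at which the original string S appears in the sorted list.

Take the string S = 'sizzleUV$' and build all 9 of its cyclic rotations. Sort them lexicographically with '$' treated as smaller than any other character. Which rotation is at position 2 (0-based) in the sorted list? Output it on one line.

Answer: V$sizzleU

Derivation:
All 9 rotations (rotation i = S[i:]+S[:i]):
  rot[0] = sizzleUV$
  rot[1] = izzleUV$s
  rot[2] = zzleUV$si
  rot[3] = zleUV$siz
  rot[4] = leUV$sizz
  rot[5] = eUV$sizzl
  rot[6] = UV$sizzle
  rot[7] = V$sizzleU
  rot[8] = $sizzleUV
Sorted (with $ < everything):
  sorted[0] = $sizzleUV
  sorted[1] = UV$sizzle
  sorted[2] = V$sizzleU
  sorted[3] = eUV$sizzl
  sorted[4] = izzleUV$s
  sorted[5] = leUV$sizz
  sorted[6] = sizzleUV$
  sorted[7] = zleUV$siz
  sorted[8] = zzleUV$si
sorted[2] = V$sizzleU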